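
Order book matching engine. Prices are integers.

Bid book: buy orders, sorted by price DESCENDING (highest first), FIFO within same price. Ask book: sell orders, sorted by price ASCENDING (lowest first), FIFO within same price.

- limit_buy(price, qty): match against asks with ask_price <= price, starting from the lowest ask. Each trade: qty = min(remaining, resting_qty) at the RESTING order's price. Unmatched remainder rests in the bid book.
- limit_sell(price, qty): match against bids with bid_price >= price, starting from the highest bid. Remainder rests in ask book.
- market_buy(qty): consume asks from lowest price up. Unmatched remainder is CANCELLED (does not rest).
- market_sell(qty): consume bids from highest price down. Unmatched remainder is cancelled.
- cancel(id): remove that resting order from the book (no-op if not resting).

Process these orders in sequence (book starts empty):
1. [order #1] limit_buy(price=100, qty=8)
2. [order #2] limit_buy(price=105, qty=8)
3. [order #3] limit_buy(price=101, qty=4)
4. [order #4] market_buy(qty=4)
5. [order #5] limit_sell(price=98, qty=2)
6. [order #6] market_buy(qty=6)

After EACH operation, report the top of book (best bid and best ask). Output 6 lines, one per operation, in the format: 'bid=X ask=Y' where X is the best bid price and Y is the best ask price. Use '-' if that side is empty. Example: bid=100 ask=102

After op 1 [order #1] limit_buy(price=100, qty=8): fills=none; bids=[#1:8@100] asks=[-]
After op 2 [order #2] limit_buy(price=105, qty=8): fills=none; bids=[#2:8@105 #1:8@100] asks=[-]
After op 3 [order #3] limit_buy(price=101, qty=4): fills=none; bids=[#2:8@105 #3:4@101 #1:8@100] asks=[-]
After op 4 [order #4] market_buy(qty=4): fills=none; bids=[#2:8@105 #3:4@101 #1:8@100] asks=[-]
After op 5 [order #5] limit_sell(price=98, qty=2): fills=#2x#5:2@105; bids=[#2:6@105 #3:4@101 #1:8@100] asks=[-]
After op 6 [order #6] market_buy(qty=6): fills=none; bids=[#2:6@105 #3:4@101 #1:8@100] asks=[-]

Answer: bid=100 ask=-
bid=105 ask=-
bid=105 ask=-
bid=105 ask=-
bid=105 ask=-
bid=105 ask=-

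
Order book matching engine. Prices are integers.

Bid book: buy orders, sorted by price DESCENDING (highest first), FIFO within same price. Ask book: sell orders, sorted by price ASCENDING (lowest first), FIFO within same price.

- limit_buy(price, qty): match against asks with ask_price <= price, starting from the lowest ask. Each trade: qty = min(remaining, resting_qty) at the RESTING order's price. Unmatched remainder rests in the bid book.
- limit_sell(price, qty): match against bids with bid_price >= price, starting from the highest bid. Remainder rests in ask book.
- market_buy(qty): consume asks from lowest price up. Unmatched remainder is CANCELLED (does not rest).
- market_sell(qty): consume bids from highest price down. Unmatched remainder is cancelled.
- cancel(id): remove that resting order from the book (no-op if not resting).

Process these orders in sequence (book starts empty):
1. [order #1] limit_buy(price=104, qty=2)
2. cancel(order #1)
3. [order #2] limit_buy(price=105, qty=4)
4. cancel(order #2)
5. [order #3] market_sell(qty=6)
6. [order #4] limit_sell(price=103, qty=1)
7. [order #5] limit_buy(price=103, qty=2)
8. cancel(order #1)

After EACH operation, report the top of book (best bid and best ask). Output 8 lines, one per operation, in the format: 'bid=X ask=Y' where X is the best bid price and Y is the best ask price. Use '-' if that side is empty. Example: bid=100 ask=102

After op 1 [order #1] limit_buy(price=104, qty=2): fills=none; bids=[#1:2@104] asks=[-]
After op 2 cancel(order #1): fills=none; bids=[-] asks=[-]
After op 3 [order #2] limit_buy(price=105, qty=4): fills=none; bids=[#2:4@105] asks=[-]
After op 4 cancel(order #2): fills=none; bids=[-] asks=[-]
After op 5 [order #3] market_sell(qty=6): fills=none; bids=[-] asks=[-]
After op 6 [order #4] limit_sell(price=103, qty=1): fills=none; bids=[-] asks=[#4:1@103]
After op 7 [order #5] limit_buy(price=103, qty=2): fills=#5x#4:1@103; bids=[#5:1@103] asks=[-]
After op 8 cancel(order #1): fills=none; bids=[#5:1@103] asks=[-]

Answer: bid=104 ask=-
bid=- ask=-
bid=105 ask=-
bid=- ask=-
bid=- ask=-
bid=- ask=103
bid=103 ask=-
bid=103 ask=-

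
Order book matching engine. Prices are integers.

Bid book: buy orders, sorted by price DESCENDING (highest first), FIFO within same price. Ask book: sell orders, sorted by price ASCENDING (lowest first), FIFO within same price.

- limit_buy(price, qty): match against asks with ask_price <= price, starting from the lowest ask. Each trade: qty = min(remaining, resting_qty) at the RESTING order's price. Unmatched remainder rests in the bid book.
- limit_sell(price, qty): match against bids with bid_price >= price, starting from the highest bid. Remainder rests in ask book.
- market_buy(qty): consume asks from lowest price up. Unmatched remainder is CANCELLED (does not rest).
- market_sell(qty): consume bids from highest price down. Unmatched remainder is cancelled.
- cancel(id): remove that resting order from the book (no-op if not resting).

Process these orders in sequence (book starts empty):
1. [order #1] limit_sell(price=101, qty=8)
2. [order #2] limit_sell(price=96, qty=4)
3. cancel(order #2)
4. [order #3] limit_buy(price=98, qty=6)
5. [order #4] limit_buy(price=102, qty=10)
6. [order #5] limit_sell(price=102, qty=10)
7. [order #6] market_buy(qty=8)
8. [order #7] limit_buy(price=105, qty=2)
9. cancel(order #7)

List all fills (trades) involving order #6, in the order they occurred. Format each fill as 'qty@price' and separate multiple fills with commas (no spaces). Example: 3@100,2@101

Answer: 8@102

Derivation:
After op 1 [order #1] limit_sell(price=101, qty=8): fills=none; bids=[-] asks=[#1:8@101]
After op 2 [order #2] limit_sell(price=96, qty=4): fills=none; bids=[-] asks=[#2:4@96 #1:8@101]
After op 3 cancel(order #2): fills=none; bids=[-] asks=[#1:8@101]
After op 4 [order #3] limit_buy(price=98, qty=6): fills=none; bids=[#3:6@98] asks=[#1:8@101]
After op 5 [order #4] limit_buy(price=102, qty=10): fills=#4x#1:8@101; bids=[#4:2@102 #3:6@98] asks=[-]
After op 6 [order #5] limit_sell(price=102, qty=10): fills=#4x#5:2@102; bids=[#3:6@98] asks=[#5:8@102]
After op 7 [order #6] market_buy(qty=8): fills=#6x#5:8@102; bids=[#3:6@98] asks=[-]
After op 8 [order #7] limit_buy(price=105, qty=2): fills=none; bids=[#7:2@105 #3:6@98] asks=[-]
After op 9 cancel(order #7): fills=none; bids=[#3:6@98] asks=[-]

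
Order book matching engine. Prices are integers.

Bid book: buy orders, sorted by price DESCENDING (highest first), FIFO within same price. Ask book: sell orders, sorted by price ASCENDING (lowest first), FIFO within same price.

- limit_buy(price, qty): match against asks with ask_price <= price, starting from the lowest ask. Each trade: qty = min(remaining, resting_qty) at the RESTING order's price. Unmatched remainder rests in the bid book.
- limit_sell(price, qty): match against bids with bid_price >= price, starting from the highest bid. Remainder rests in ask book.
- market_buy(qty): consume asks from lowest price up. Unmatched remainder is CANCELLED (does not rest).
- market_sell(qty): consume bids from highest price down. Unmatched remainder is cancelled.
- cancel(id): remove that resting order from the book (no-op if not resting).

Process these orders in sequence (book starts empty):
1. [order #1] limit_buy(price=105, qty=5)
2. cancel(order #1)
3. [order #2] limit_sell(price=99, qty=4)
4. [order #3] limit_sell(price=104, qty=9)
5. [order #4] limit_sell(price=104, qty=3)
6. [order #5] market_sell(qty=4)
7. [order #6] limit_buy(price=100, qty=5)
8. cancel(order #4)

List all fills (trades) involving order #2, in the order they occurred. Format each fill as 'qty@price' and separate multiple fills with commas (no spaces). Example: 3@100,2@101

After op 1 [order #1] limit_buy(price=105, qty=5): fills=none; bids=[#1:5@105] asks=[-]
After op 2 cancel(order #1): fills=none; bids=[-] asks=[-]
After op 3 [order #2] limit_sell(price=99, qty=4): fills=none; bids=[-] asks=[#2:4@99]
After op 4 [order #3] limit_sell(price=104, qty=9): fills=none; bids=[-] asks=[#2:4@99 #3:9@104]
After op 5 [order #4] limit_sell(price=104, qty=3): fills=none; bids=[-] asks=[#2:4@99 #3:9@104 #4:3@104]
After op 6 [order #5] market_sell(qty=4): fills=none; bids=[-] asks=[#2:4@99 #3:9@104 #4:3@104]
After op 7 [order #6] limit_buy(price=100, qty=5): fills=#6x#2:4@99; bids=[#6:1@100] asks=[#3:9@104 #4:3@104]
After op 8 cancel(order #4): fills=none; bids=[#6:1@100] asks=[#3:9@104]

Answer: 4@99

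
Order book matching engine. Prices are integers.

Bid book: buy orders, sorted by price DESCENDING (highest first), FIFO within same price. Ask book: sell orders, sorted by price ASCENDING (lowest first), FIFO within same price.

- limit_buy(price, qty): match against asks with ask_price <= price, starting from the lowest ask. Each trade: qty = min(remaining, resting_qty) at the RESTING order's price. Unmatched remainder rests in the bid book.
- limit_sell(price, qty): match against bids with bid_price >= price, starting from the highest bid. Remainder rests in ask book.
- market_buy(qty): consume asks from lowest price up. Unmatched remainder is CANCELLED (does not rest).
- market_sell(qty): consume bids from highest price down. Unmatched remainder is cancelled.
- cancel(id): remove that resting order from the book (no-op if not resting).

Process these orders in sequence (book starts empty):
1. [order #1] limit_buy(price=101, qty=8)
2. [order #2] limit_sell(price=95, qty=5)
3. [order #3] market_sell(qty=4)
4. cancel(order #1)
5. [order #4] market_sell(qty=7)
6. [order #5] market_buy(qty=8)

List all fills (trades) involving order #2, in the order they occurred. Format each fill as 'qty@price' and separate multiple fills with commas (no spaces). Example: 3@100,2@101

After op 1 [order #1] limit_buy(price=101, qty=8): fills=none; bids=[#1:8@101] asks=[-]
After op 2 [order #2] limit_sell(price=95, qty=5): fills=#1x#2:5@101; bids=[#1:3@101] asks=[-]
After op 3 [order #3] market_sell(qty=4): fills=#1x#3:3@101; bids=[-] asks=[-]
After op 4 cancel(order #1): fills=none; bids=[-] asks=[-]
After op 5 [order #4] market_sell(qty=7): fills=none; bids=[-] asks=[-]
After op 6 [order #5] market_buy(qty=8): fills=none; bids=[-] asks=[-]

Answer: 5@101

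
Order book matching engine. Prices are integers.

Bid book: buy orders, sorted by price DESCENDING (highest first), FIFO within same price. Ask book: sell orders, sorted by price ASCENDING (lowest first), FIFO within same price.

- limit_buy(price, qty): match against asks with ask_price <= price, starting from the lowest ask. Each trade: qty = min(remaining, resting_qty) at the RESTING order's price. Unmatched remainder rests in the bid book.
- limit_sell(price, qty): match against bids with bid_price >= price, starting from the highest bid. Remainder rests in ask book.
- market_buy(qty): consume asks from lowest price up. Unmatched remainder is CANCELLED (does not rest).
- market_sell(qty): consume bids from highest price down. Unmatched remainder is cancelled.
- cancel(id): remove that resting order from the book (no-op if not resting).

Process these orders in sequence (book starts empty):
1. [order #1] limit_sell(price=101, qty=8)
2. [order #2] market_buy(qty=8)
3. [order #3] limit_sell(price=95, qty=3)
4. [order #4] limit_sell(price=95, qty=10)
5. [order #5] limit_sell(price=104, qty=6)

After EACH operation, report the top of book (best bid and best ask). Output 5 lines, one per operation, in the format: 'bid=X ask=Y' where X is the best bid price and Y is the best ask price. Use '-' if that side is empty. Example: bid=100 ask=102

Answer: bid=- ask=101
bid=- ask=-
bid=- ask=95
bid=- ask=95
bid=- ask=95

Derivation:
After op 1 [order #1] limit_sell(price=101, qty=8): fills=none; bids=[-] asks=[#1:8@101]
After op 2 [order #2] market_buy(qty=8): fills=#2x#1:8@101; bids=[-] asks=[-]
After op 3 [order #3] limit_sell(price=95, qty=3): fills=none; bids=[-] asks=[#3:3@95]
After op 4 [order #4] limit_sell(price=95, qty=10): fills=none; bids=[-] asks=[#3:3@95 #4:10@95]
After op 5 [order #5] limit_sell(price=104, qty=6): fills=none; bids=[-] asks=[#3:3@95 #4:10@95 #5:6@104]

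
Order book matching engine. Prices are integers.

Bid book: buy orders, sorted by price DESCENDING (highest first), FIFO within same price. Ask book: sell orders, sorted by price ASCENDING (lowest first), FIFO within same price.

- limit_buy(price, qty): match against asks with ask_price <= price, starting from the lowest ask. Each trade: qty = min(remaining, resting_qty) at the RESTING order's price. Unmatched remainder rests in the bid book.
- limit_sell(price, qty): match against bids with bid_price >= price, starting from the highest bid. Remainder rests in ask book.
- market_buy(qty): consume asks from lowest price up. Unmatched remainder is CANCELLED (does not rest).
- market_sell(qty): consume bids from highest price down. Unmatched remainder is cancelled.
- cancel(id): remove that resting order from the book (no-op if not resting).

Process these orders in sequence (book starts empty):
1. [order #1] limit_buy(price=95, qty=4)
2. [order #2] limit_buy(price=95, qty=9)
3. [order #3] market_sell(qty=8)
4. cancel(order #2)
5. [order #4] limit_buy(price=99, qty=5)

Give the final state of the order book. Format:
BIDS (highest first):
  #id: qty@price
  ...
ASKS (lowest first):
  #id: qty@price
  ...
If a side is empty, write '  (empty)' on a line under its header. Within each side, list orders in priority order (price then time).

After op 1 [order #1] limit_buy(price=95, qty=4): fills=none; bids=[#1:4@95] asks=[-]
After op 2 [order #2] limit_buy(price=95, qty=9): fills=none; bids=[#1:4@95 #2:9@95] asks=[-]
After op 3 [order #3] market_sell(qty=8): fills=#1x#3:4@95 #2x#3:4@95; bids=[#2:5@95] asks=[-]
After op 4 cancel(order #2): fills=none; bids=[-] asks=[-]
After op 5 [order #4] limit_buy(price=99, qty=5): fills=none; bids=[#4:5@99] asks=[-]

Answer: BIDS (highest first):
  #4: 5@99
ASKS (lowest first):
  (empty)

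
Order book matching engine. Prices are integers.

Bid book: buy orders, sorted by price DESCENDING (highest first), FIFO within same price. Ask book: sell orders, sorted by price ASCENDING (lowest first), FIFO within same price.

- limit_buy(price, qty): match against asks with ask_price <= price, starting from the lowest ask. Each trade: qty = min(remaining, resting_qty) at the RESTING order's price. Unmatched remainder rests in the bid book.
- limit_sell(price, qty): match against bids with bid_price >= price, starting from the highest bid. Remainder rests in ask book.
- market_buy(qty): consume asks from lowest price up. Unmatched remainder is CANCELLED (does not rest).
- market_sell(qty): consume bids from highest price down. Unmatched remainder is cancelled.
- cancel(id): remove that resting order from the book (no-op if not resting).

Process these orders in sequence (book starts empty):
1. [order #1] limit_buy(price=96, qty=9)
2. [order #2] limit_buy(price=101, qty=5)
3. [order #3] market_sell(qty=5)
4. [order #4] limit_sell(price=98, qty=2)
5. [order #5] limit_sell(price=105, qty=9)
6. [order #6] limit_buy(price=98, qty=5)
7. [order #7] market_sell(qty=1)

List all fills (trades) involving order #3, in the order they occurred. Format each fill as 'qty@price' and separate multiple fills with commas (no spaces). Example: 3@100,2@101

After op 1 [order #1] limit_buy(price=96, qty=9): fills=none; bids=[#1:9@96] asks=[-]
After op 2 [order #2] limit_buy(price=101, qty=5): fills=none; bids=[#2:5@101 #1:9@96] asks=[-]
After op 3 [order #3] market_sell(qty=5): fills=#2x#3:5@101; bids=[#1:9@96] asks=[-]
After op 4 [order #4] limit_sell(price=98, qty=2): fills=none; bids=[#1:9@96] asks=[#4:2@98]
After op 5 [order #5] limit_sell(price=105, qty=9): fills=none; bids=[#1:9@96] asks=[#4:2@98 #5:9@105]
After op 6 [order #6] limit_buy(price=98, qty=5): fills=#6x#4:2@98; bids=[#6:3@98 #1:9@96] asks=[#5:9@105]
After op 7 [order #7] market_sell(qty=1): fills=#6x#7:1@98; bids=[#6:2@98 #1:9@96] asks=[#5:9@105]

Answer: 5@101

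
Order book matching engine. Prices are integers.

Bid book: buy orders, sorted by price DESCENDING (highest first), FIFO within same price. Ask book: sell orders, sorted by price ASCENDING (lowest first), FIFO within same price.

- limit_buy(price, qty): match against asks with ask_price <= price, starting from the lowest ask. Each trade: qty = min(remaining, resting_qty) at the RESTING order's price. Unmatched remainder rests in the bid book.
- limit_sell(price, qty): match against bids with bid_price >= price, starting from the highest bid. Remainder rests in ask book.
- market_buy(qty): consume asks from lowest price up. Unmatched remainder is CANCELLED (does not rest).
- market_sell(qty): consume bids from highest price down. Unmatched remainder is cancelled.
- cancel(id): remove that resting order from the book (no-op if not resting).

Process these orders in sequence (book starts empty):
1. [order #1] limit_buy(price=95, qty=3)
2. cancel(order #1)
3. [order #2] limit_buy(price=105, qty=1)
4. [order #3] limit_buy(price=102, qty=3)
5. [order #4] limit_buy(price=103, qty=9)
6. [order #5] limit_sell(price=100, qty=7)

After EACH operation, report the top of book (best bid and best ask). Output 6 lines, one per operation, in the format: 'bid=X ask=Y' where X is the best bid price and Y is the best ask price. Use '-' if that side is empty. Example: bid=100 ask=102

After op 1 [order #1] limit_buy(price=95, qty=3): fills=none; bids=[#1:3@95] asks=[-]
After op 2 cancel(order #1): fills=none; bids=[-] asks=[-]
After op 3 [order #2] limit_buy(price=105, qty=1): fills=none; bids=[#2:1@105] asks=[-]
After op 4 [order #3] limit_buy(price=102, qty=3): fills=none; bids=[#2:1@105 #3:3@102] asks=[-]
After op 5 [order #4] limit_buy(price=103, qty=9): fills=none; bids=[#2:1@105 #4:9@103 #3:3@102] asks=[-]
After op 6 [order #5] limit_sell(price=100, qty=7): fills=#2x#5:1@105 #4x#5:6@103; bids=[#4:3@103 #3:3@102] asks=[-]

Answer: bid=95 ask=-
bid=- ask=-
bid=105 ask=-
bid=105 ask=-
bid=105 ask=-
bid=103 ask=-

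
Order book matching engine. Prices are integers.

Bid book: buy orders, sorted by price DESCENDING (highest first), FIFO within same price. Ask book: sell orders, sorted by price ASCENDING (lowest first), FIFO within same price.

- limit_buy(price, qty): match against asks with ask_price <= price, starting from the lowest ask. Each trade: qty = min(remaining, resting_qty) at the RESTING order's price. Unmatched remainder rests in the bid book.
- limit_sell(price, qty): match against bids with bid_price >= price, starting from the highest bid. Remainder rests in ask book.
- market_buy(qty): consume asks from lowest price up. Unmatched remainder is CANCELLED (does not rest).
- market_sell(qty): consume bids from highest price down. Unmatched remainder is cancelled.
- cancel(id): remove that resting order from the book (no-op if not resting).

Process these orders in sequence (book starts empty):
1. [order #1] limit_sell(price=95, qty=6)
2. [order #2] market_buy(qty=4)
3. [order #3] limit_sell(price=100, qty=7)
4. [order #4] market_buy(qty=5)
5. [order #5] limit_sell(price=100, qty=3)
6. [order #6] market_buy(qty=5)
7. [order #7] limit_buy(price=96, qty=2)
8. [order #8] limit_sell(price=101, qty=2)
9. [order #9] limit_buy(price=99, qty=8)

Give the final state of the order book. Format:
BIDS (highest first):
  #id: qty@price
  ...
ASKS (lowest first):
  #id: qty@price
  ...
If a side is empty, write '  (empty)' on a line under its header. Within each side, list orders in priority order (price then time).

Answer: BIDS (highest first):
  #9: 8@99
  #7: 2@96
ASKS (lowest first):
  #5: 2@100
  #8: 2@101

Derivation:
After op 1 [order #1] limit_sell(price=95, qty=6): fills=none; bids=[-] asks=[#1:6@95]
After op 2 [order #2] market_buy(qty=4): fills=#2x#1:4@95; bids=[-] asks=[#1:2@95]
After op 3 [order #3] limit_sell(price=100, qty=7): fills=none; bids=[-] asks=[#1:2@95 #3:7@100]
After op 4 [order #4] market_buy(qty=5): fills=#4x#1:2@95 #4x#3:3@100; bids=[-] asks=[#3:4@100]
After op 5 [order #5] limit_sell(price=100, qty=3): fills=none; bids=[-] asks=[#3:4@100 #5:3@100]
After op 6 [order #6] market_buy(qty=5): fills=#6x#3:4@100 #6x#5:1@100; bids=[-] asks=[#5:2@100]
After op 7 [order #7] limit_buy(price=96, qty=2): fills=none; bids=[#7:2@96] asks=[#5:2@100]
After op 8 [order #8] limit_sell(price=101, qty=2): fills=none; bids=[#7:2@96] asks=[#5:2@100 #8:2@101]
After op 9 [order #9] limit_buy(price=99, qty=8): fills=none; bids=[#9:8@99 #7:2@96] asks=[#5:2@100 #8:2@101]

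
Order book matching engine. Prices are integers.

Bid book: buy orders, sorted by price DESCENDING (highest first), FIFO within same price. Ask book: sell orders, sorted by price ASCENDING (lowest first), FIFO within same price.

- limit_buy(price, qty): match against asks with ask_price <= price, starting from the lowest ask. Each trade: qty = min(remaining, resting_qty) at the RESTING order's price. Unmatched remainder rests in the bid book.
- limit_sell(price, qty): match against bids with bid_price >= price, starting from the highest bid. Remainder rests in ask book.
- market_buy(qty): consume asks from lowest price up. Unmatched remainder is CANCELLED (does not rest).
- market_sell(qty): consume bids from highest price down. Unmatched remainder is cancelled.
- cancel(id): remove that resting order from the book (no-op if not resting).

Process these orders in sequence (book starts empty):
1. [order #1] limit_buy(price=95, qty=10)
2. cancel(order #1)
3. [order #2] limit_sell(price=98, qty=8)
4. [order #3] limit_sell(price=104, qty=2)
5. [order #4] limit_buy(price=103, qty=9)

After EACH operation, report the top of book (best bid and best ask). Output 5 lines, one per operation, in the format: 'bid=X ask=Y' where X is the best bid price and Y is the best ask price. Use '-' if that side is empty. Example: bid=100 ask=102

Answer: bid=95 ask=-
bid=- ask=-
bid=- ask=98
bid=- ask=98
bid=103 ask=104

Derivation:
After op 1 [order #1] limit_buy(price=95, qty=10): fills=none; bids=[#1:10@95] asks=[-]
After op 2 cancel(order #1): fills=none; bids=[-] asks=[-]
After op 3 [order #2] limit_sell(price=98, qty=8): fills=none; bids=[-] asks=[#2:8@98]
After op 4 [order #3] limit_sell(price=104, qty=2): fills=none; bids=[-] asks=[#2:8@98 #3:2@104]
After op 5 [order #4] limit_buy(price=103, qty=9): fills=#4x#2:8@98; bids=[#4:1@103] asks=[#3:2@104]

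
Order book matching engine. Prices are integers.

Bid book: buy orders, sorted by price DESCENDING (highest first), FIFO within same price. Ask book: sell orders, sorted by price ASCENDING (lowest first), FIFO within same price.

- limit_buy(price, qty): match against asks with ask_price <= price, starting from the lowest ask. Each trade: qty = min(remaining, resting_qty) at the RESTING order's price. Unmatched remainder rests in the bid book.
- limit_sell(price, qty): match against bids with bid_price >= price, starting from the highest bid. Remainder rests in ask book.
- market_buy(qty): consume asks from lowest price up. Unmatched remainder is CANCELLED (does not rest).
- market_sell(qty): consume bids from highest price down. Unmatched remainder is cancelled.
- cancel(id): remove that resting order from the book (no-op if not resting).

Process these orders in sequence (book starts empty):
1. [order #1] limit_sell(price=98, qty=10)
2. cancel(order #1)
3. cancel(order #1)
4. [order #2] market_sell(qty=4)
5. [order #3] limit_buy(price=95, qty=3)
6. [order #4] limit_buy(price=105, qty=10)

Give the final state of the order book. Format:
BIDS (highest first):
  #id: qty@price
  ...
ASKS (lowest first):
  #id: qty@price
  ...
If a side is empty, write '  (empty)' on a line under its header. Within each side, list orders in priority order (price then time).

After op 1 [order #1] limit_sell(price=98, qty=10): fills=none; bids=[-] asks=[#1:10@98]
After op 2 cancel(order #1): fills=none; bids=[-] asks=[-]
After op 3 cancel(order #1): fills=none; bids=[-] asks=[-]
After op 4 [order #2] market_sell(qty=4): fills=none; bids=[-] asks=[-]
After op 5 [order #3] limit_buy(price=95, qty=3): fills=none; bids=[#3:3@95] asks=[-]
After op 6 [order #4] limit_buy(price=105, qty=10): fills=none; bids=[#4:10@105 #3:3@95] asks=[-]

Answer: BIDS (highest first):
  #4: 10@105
  #3: 3@95
ASKS (lowest first):
  (empty)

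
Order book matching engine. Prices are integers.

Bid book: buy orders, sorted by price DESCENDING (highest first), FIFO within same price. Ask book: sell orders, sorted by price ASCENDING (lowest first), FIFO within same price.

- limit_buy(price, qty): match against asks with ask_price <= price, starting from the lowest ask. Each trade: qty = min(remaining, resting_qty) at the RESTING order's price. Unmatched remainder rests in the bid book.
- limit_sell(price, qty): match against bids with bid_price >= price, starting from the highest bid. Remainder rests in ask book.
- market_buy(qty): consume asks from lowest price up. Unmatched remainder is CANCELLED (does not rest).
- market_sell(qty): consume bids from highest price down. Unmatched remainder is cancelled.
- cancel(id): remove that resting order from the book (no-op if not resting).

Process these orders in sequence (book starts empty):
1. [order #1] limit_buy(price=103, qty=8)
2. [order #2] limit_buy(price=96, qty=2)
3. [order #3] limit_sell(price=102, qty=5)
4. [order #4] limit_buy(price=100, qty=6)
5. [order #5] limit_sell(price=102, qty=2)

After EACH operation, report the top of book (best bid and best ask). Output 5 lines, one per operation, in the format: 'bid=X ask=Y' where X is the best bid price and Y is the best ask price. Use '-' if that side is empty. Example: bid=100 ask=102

Answer: bid=103 ask=-
bid=103 ask=-
bid=103 ask=-
bid=103 ask=-
bid=103 ask=-

Derivation:
After op 1 [order #1] limit_buy(price=103, qty=8): fills=none; bids=[#1:8@103] asks=[-]
After op 2 [order #2] limit_buy(price=96, qty=2): fills=none; bids=[#1:8@103 #2:2@96] asks=[-]
After op 3 [order #3] limit_sell(price=102, qty=5): fills=#1x#3:5@103; bids=[#1:3@103 #2:2@96] asks=[-]
After op 4 [order #4] limit_buy(price=100, qty=6): fills=none; bids=[#1:3@103 #4:6@100 #2:2@96] asks=[-]
After op 5 [order #5] limit_sell(price=102, qty=2): fills=#1x#5:2@103; bids=[#1:1@103 #4:6@100 #2:2@96] asks=[-]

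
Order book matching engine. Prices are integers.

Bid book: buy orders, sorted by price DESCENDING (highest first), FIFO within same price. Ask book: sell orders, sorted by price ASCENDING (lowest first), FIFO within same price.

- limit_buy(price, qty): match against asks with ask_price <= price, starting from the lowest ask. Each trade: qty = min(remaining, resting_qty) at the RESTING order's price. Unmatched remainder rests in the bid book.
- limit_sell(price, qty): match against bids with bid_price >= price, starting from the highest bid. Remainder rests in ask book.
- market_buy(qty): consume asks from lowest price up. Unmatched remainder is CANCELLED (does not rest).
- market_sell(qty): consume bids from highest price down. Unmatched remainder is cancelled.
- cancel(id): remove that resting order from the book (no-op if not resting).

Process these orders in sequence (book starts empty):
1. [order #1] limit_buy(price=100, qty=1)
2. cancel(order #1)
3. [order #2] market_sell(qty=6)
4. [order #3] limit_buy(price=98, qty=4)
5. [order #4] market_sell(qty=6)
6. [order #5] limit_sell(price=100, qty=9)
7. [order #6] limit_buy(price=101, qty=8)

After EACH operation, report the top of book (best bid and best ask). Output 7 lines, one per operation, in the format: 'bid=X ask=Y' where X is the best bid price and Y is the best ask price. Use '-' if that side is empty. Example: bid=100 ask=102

After op 1 [order #1] limit_buy(price=100, qty=1): fills=none; bids=[#1:1@100] asks=[-]
After op 2 cancel(order #1): fills=none; bids=[-] asks=[-]
After op 3 [order #2] market_sell(qty=6): fills=none; bids=[-] asks=[-]
After op 4 [order #3] limit_buy(price=98, qty=4): fills=none; bids=[#3:4@98] asks=[-]
After op 5 [order #4] market_sell(qty=6): fills=#3x#4:4@98; bids=[-] asks=[-]
After op 6 [order #5] limit_sell(price=100, qty=9): fills=none; bids=[-] asks=[#5:9@100]
After op 7 [order #6] limit_buy(price=101, qty=8): fills=#6x#5:8@100; bids=[-] asks=[#5:1@100]

Answer: bid=100 ask=-
bid=- ask=-
bid=- ask=-
bid=98 ask=-
bid=- ask=-
bid=- ask=100
bid=- ask=100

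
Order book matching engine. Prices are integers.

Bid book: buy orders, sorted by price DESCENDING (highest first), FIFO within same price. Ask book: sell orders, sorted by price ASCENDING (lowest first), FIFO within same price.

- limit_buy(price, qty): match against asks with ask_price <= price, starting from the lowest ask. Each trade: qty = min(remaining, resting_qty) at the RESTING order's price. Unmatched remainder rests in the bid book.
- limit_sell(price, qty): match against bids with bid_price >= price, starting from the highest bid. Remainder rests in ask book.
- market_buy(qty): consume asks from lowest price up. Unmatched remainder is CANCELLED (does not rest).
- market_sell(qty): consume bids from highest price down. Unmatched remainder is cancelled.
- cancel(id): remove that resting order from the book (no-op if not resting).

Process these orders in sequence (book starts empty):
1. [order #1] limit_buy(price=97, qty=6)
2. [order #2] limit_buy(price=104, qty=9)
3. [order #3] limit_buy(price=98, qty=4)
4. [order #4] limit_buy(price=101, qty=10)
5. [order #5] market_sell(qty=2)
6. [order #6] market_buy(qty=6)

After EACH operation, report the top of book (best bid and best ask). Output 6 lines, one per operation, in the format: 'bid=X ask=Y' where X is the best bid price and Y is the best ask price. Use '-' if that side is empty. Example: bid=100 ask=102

Answer: bid=97 ask=-
bid=104 ask=-
bid=104 ask=-
bid=104 ask=-
bid=104 ask=-
bid=104 ask=-

Derivation:
After op 1 [order #1] limit_buy(price=97, qty=6): fills=none; bids=[#1:6@97] asks=[-]
After op 2 [order #2] limit_buy(price=104, qty=9): fills=none; bids=[#2:9@104 #1:6@97] asks=[-]
After op 3 [order #3] limit_buy(price=98, qty=4): fills=none; bids=[#2:9@104 #3:4@98 #1:6@97] asks=[-]
After op 4 [order #4] limit_buy(price=101, qty=10): fills=none; bids=[#2:9@104 #4:10@101 #3:4@98 #1:6@97] asks=[-]
After op 5 [order #5] market_sell(qty=2): fills=#2x#5:2@104; bids=[#2:7@104 #4:10@101 #3:4@98 #1:6@97] asks=[-]
After op 6 [order #6] market_buy(qty=6): fills=none; bids=[#2:7@104 #4:10@101 #3:4@98 #1:6@97] asks=[-]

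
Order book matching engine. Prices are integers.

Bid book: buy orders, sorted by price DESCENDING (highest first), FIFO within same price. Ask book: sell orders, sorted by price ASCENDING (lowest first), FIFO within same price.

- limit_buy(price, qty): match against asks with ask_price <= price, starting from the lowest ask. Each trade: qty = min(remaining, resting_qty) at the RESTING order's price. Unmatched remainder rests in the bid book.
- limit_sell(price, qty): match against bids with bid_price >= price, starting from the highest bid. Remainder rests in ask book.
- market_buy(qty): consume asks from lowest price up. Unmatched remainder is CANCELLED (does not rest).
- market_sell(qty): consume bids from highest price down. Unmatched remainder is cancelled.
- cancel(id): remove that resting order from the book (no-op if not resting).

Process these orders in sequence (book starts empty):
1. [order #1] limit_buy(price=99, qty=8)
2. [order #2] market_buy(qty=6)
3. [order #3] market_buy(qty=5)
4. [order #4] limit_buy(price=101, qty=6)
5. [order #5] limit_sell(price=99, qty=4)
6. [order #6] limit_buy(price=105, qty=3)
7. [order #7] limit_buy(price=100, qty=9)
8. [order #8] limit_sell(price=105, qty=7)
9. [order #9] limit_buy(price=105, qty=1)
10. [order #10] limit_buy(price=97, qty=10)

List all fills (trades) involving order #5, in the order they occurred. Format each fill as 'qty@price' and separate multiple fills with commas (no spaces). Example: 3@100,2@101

Answer: 4@101

Derivation:
After op 1 [order #1] limit_buy(price=99, qty=8): fills=none; bids=[#1:8@99] asks=[-]
After op 2 [order #2] market_buy(qty=6): fills=none; bids=[#1:8@99] asks=[-]
After op 3 [order #3] market_buy(qty=5): fills=none; bids=[#1:8@99] asks=[-]
After op 4 [order #4] limit_buy(price=101, qty=6): fills=none; bids=[#4:6@101 #1:8@99] asks=[-]
After op 5 [order #5] limit_sell(price=99, qty=4): fills=#4x#5:4@101; bids=[#4:2@101 #1:8@99] asks=[-]
After op 6 [order #6] limit_buy(price=105, qty=3): fills=none; bids=[#6:3@105 #4:2@101 #1:8@99] asks=[-]
After op 7 [order #7] limit_buy(price=100, qty=9): fills=none; bids=[#6:3@105 #4:2@101 #7:9@100 #1:8@99] asks=[-]
After op 8 [order #8] limit_sell(price=105, qty=7): fills=#6x#8:3@105; bids=[#4:2@101 #7:9@100 #1:8@99] asks=[#8:4@105]
After op 9 [order #9] limit_buy(price=105, qty=1): fills=#9x#8:1@105; bids=[#4:2@101 #7:9@100 #1:8@99] asks=[#8:3@105]
After op 10 [order #10] limit_buy(price=97, qty=10): fills=none; bids=[#4:2@101 #7:9@100 #1:8@99 #10:10@97] asks=[#8:3@105]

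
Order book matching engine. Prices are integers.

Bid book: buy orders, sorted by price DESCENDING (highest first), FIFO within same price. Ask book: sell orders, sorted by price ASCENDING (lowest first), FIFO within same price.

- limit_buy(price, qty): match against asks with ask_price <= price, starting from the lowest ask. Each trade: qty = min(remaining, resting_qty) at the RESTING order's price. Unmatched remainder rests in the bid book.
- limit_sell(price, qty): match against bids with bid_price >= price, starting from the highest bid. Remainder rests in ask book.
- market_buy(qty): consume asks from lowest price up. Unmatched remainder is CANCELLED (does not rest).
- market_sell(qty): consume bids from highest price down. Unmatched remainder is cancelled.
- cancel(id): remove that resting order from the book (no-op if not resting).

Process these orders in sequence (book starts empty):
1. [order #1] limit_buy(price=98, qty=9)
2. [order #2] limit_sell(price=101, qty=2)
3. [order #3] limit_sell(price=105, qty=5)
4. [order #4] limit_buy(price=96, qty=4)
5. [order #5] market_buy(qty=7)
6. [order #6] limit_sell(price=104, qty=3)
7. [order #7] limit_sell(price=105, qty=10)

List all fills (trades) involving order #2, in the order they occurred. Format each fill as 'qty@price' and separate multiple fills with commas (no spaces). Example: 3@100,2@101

Answer: 2@101

Derivation:
After op 1 [order #1] limit_buy(price=98, qty=9): fills=none; bids=[#1:9@98] asks=[-]
After op 2 [order #2] limit_sell(price=101, qty=2): fills=none; bids=[#1:9@98] asks=[#2:2@101]
After op 3 [order #3] limit_sell(price=105, qty=5): fills=none; bids=[#1:9@98] asks=[#2:2@101 #3:5@105]
After op 4 [order #4] limit_buy(price=96, qty=4): fills=none; bids=[#1:9@98 #4:4@96] asks=[#2:2@101 #3:5@105]
After op 5 [order #5] market_buy(qty=7): fills=#5x#2:2@101 #5x#3:5@105; bids=[#1:9@98 #4:4@96] asks=[-]
After op 6 [order #6] limit_sell(price=104, qty=3): fills=none; bids=[#1:9@98 #4:4@96] asks=[#6:3@104]
After op 7 [order #7] limit_sell(price=105, qty=10): fills=none; bids=[#1:9@98 #4:4@96] asks=[#6:3@104 #7:10@105]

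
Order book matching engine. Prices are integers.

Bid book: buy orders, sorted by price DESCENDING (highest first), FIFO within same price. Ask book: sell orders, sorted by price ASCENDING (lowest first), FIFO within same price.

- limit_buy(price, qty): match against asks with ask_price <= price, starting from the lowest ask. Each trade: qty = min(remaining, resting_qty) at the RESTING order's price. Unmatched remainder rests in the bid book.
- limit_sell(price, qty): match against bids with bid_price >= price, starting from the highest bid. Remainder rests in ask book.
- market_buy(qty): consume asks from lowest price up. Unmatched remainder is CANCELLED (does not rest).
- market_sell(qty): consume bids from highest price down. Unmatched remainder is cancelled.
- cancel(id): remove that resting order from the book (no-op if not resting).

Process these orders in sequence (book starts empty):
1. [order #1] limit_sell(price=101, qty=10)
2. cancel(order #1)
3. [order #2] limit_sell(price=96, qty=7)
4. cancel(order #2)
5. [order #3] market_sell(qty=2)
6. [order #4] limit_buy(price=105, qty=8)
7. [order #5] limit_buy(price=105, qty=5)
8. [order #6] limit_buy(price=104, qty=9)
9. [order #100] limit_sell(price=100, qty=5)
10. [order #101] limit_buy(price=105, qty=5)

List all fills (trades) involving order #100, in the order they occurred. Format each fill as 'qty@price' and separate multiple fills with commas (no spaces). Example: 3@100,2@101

After op 1 [order #1] limit_sell(price=101, qty=10): fills=none; bids=[-] asks=[#1:10@101]
After op 2 cancel(order #1): fills=none; bids=[-] asks=[-]
After op 3 [order #2] limit_sell(price=96, qty=7): fills=none; bids=[-] asks=[#2:7@96]
After op 4 cancel(order #2): fills=none; bids=[-] asks=[-]
After op 5 [order #3] market_sell(qty=2): fills=none; bids=[-] asks=[-]
After op 6 [order #4] limit_buy(price=105, qty=8): fills=none; bids=[#4:8@105] asks=[-]
After op 7 [order #5] limit_buy(price=105, qty=5): fills=none; bids=[#4:8@105 #5:5@105] asks=[-]
After op 8 [order #6] limit_buy(price=104, qty=9): fills=none; bids=[#4:8@105 #5:5@105 #6:9@104] asks=[-]
After op 9 [order #100] limit_sell(price=100, qty=5): fills=#4x#100:5@105; bids=[#4:3@105 #5:5@105 #6:9@104] asks=[-]
After op 10 [order #101] limit_buy(price=105, qty=5): fills=none; bids=[#4:3@105 #5:5@105 #101:5@105 #6:9@104] asks=[-]

Answer: 5@105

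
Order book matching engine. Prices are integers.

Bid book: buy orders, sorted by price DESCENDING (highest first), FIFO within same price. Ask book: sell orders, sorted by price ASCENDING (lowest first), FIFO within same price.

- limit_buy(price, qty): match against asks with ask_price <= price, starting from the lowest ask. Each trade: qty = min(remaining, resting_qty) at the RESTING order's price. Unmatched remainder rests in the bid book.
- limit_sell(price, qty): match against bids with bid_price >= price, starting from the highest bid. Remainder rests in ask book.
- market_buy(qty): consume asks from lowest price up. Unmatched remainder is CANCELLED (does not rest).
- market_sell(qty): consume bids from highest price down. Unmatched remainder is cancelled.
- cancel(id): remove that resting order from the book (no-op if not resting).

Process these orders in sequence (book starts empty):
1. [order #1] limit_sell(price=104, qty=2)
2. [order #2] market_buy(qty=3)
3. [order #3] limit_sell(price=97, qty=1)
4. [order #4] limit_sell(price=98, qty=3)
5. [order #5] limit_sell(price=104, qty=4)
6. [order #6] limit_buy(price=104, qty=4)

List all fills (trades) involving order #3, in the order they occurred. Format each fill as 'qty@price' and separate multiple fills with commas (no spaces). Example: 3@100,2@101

Answer: 1@97

Derivation:
After op 1 [order #1] limit_sell(price=104, qty=2): fills=none; bids=[-] asks=[#1:2@104]
After op 2 [order #2] market_buy(qty=3): fills=#2x#1:2@104; bids=[-] asks=[-]
After op 3 [order #3] limit_sell(price=97, qty=1): fills=none; bids=[-] asks=[#3:1@97]
After op 4 [order #4] limit_sell(price=98, qty=3): fills=none; bids=[-] asks=[#3:1@97 #4:3@98]
After op 5 [order #5] limit_sell(price=104, qty=4): fills=none; bids=[-] asks=[#3:1@97 #4:3@98 #5:4@104]
After op 6 [order #6] limit_buy(price=104, qty=4): fills=#6x#3:1@97 #6x#4:3@98; bids=[-] asks=[#5:4@104]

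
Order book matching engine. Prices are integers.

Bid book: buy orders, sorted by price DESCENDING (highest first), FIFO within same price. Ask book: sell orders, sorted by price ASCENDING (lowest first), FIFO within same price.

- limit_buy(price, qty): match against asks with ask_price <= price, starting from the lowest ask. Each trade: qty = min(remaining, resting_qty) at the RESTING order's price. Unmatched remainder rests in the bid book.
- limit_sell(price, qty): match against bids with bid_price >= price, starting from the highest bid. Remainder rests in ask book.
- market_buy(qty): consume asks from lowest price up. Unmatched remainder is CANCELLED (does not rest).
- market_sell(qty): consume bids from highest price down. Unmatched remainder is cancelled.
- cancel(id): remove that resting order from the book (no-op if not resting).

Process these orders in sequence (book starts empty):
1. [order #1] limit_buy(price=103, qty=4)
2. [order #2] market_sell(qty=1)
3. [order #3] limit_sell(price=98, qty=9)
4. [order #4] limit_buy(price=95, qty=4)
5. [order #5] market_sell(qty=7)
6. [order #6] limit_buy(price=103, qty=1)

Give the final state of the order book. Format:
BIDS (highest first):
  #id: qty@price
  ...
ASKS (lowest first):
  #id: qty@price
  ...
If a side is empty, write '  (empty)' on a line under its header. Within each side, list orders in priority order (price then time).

After op 1 [order #1] limit_buy(price=103, qty=4): fills=none; bids=[#1:4@103] asks=[-]
After op 2 [order #2] market_sell(qty=1): fills=#1x#2:1@103; bids=[#1:3@103] asks=[-]
After op 3 [order #3] limit_sell(price=98, qty=9): fills=#1x#3:3@103; bids=[-] asks=[#3:6@98]
After op 4 [order #4] limit_buy(price=95, qty=4): fills=none; bids=[#4:4@95] asks=[#3:6@98]
After op 5 [order #5] market_sell(qty=7): fills=#4x#5:4@95; bids=[-] asks=[#3:6@98]
After op 6 [order #6] limit_buy(price=103, qty=1): fills=#6x#3:1@98; bids=[-] asks=[#3:5@98]

Answer: BIDS (highest first):
  (empty)
ASKS (lowest first):
  #3: 5@98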